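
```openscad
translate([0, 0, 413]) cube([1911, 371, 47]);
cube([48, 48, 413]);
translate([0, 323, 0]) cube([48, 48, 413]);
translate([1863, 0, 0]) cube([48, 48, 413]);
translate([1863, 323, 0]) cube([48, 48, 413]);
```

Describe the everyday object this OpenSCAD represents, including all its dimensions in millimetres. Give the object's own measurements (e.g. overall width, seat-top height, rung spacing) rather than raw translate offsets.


A bench: a 1911×371 mm seat slab, 47 mm thick, top at z = 460 mm, on four 48×48 mm square legs flush with the seat corners and standing on z = 0.


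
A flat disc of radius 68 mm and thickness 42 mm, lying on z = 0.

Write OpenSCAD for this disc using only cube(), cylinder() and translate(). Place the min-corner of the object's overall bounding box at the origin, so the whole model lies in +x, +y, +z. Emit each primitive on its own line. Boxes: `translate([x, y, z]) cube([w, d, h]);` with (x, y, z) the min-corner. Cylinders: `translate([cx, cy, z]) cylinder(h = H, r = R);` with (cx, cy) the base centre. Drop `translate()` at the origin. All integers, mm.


translate([68, 68, 0]) cylinder(h = 42, r = 68);


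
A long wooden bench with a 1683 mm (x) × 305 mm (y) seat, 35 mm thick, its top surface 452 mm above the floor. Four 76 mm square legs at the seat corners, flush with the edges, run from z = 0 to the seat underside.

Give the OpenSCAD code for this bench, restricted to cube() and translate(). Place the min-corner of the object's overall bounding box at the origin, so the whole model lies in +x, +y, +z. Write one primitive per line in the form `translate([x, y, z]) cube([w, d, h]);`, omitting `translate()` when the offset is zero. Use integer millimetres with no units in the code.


// leg_h = 452 − 35 = 417
translate([0, 0, 417]) cube([1683, 305, 35]);
cube([76, 76, 417]);
translate([0, 229, 0]) cube([76, 76, 417]);
translate([1607, 0, 0]) cube([76, 76, 417]);
translate([1607, 229, 0]) cube([76, 76, 417]);


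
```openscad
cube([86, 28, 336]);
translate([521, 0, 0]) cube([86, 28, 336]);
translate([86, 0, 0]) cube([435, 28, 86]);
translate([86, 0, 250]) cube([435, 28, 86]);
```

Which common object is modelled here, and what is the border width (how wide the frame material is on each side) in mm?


A picture frame. The border width is 86 mm.

Four thin pieces enclosing a rectangular opening — a picture frame. The two full-height stiles are 336 mm tall; the top rail sits at z = 250 and is 86 mm tall, so the border above the opening is 336 − 250 = 86 mm, matching the stile x-width.


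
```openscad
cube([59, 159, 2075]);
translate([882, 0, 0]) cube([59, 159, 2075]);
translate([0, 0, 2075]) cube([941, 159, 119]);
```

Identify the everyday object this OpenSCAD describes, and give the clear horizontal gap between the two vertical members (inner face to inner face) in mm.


A door frame. The clear opening width is 823 mm.

Two 2075 mm tall posts with a header on top — a door frame. The left jamb is 59 mm wide at x = 0; the right jamb starts at x = 882. The clear opening is 882 − 59 = 823 mm.


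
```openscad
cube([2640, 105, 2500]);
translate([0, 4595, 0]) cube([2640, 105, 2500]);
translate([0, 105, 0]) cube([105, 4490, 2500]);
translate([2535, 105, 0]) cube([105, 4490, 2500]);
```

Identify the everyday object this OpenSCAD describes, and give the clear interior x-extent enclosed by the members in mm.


A house (or room) frame. The interior width is 2430 mm.

Four 2500 mm walls enclosing a rectangle with no floor or roof — a room or house frame. Outside width is 2640 mm and wall thickness is 105 mm, so the interior width is 2640 − 2 × 105 = 2430 mm.


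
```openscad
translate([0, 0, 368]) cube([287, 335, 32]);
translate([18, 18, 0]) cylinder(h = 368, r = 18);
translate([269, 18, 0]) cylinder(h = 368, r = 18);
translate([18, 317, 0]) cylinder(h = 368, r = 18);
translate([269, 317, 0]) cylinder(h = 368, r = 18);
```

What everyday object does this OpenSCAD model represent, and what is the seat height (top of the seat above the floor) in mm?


A stool. The seat height is 400 mm.

A 287×335×32 slab at z = 368 on four corner cylinders — a stool. The seat top is 368 + 32 = 400 mm.


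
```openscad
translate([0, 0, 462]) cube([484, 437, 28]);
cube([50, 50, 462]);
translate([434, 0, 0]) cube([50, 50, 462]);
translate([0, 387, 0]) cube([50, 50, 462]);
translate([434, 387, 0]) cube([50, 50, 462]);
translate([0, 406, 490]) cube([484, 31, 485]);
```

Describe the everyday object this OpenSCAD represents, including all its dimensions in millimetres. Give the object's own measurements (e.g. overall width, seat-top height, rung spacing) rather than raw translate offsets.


A chair. The seat is a 484×437×28 mm slab with its top at z = 490 mm, on four 50×50 mm corner legs (flush with the seat edges, standing on z = 0). A flat backrest 31 mm thick, 485 mm tall, spans the full seat width and rises from the seat top along its +y edge, rear face flush with the rear of the seat.


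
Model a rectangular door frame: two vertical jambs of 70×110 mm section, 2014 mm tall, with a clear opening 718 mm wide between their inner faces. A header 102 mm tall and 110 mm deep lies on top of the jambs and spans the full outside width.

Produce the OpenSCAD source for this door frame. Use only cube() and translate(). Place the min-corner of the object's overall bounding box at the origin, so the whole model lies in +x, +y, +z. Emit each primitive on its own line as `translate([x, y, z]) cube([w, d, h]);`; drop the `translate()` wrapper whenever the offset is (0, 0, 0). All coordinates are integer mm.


cube([70, 110, 2014]);
translate([788, 0, 0]) cube([70, 110, 2014]);
translate([0, 0, 2014]) cube([858, 110, 102]);


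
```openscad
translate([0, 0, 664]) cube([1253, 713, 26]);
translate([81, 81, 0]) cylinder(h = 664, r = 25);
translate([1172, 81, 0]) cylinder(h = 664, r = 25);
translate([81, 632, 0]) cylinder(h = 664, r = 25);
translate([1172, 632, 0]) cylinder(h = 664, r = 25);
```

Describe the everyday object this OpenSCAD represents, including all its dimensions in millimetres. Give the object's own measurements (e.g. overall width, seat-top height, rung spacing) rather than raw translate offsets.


A rectangular dining table. The top is 1253×713×26 mm with its upper surface at z = 690 mm. It stands on four round legs of 50 mm diameter, each leg's bounding box inset 56 mm from the nearest pair of top edges, running from the floor to the underside of the top.


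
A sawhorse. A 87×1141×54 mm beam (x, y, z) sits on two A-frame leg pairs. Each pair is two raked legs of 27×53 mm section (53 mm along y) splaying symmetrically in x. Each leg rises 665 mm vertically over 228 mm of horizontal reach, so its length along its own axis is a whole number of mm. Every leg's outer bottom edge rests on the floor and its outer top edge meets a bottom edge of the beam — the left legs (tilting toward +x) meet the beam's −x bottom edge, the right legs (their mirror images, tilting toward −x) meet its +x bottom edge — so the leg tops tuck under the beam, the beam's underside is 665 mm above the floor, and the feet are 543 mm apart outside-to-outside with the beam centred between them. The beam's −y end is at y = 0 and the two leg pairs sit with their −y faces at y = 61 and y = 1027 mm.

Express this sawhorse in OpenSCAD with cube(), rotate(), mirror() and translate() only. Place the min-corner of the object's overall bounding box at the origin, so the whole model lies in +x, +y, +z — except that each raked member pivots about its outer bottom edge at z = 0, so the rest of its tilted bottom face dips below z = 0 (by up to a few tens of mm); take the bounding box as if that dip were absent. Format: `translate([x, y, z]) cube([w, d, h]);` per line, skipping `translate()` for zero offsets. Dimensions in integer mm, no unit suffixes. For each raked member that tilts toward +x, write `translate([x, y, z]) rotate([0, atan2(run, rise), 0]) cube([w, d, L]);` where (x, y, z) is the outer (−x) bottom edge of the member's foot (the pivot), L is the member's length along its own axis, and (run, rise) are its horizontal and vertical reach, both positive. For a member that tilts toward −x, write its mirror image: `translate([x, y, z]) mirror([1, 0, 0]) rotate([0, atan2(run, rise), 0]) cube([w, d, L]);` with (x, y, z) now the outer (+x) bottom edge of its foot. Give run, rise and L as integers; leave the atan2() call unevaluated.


// leg length = √(228² + 665²) = 703
// right-leg outer foot x = 2·228 + 87 = 543
// beam min-corner = (228, 0, 665)
translate([228, 0, 665]) cube([87, 1141, 54]);
translate([0, 61, 0]) rotate([0, atan2(228, 665), 0]) cube([27, 53, 703]);
translate([543, 61, 0]) mirror([1, 0, 0]) rotate([0, atan2(228, 665), 0]) cube([27, 53, 703]);
translate([0, 1027, 0]) rotate([0, atan2(228, 665), 0]) cube([27, 53, 703]);
translate([543, 1027, 0]) mirror([1, 0, 0]) rotate([0, atan2(228, 665), 0]) cube([27, 53, 703]);


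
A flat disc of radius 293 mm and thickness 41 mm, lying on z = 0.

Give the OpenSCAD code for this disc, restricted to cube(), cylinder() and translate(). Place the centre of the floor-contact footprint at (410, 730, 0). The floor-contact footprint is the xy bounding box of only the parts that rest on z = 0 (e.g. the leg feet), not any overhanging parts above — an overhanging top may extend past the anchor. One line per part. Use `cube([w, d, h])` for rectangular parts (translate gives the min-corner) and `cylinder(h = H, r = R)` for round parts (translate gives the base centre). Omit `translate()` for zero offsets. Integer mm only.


translate([410, 730, 0]) cylinder(h = 41, r = 293);


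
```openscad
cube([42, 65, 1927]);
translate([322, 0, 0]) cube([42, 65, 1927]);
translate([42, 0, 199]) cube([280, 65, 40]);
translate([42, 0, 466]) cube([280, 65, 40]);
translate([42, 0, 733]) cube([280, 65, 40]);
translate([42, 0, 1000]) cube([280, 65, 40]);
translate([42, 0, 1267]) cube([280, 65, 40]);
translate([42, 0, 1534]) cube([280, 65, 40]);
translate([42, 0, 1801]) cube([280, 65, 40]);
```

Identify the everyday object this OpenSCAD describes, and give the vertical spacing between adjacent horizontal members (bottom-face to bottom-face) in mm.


A ladder. The rung spacing is 267 mm.

Two tall 42×65 posts with 7 short bars between them — a ladder. Adjacent rungs sit at z = 199 and z = 466, so the spacing is 466 − 199 = 267 mm.


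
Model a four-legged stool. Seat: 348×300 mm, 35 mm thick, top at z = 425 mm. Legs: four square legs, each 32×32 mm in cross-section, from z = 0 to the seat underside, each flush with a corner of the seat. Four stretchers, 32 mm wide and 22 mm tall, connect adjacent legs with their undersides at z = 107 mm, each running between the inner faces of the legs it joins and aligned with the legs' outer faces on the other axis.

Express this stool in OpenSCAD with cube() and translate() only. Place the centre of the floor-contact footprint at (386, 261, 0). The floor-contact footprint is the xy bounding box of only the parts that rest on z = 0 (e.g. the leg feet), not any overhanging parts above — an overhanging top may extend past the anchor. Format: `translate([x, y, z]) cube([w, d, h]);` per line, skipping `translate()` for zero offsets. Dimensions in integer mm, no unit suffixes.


translate([212, 111, 390]) cube([348, 300, 35]);
translate([212, 111, 0]) cube([32, 32, 390]);
translate([528, 111, 0]) cube([32, 32, 390]);
translate([212, 379, 0]) cube([32, 32, 390]);
translate([528, 379, 0]) cube([32, 32, 390]);
translate([244, 111, 107]) cube([284, 32, 22]);
translate([244, 379, 107]) cube([284, 32, 22]);
translate([212, 143, 107]) cube([32, 236, 22]);
translate([528, 143, 107]) cube([32, 236, 22]);


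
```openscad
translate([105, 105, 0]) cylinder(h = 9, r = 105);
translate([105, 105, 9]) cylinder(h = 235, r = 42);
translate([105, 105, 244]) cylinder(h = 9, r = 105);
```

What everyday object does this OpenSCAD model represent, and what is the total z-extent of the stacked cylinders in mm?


A spool. The overall height is 253 mm.

Three coaxial cylinders, large–small–large — a spool. Two 9 mm flanges and a 235 mm core give 9 + 235 + 9 = 253 mm.


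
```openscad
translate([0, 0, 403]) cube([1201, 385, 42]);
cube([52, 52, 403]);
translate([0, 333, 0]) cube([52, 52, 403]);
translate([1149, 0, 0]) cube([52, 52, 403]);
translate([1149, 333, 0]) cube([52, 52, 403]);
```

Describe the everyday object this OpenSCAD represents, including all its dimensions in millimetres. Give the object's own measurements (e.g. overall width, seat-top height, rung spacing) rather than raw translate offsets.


A long wooden bench with a 1201 mm (x) × 385 mm (y) seat, 42 mm thick, its top surface 445 mm above the floor. Four 52 mm square legs at the seat corners, flush with the edges, run from z = 0 to the seat underside.


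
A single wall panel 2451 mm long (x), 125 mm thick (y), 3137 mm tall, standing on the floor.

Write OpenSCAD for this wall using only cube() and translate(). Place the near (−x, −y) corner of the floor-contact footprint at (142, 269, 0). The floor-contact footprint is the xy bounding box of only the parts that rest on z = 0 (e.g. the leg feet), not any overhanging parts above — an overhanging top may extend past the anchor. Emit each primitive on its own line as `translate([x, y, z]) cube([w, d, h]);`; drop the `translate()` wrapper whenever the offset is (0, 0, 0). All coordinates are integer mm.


translate([142, 269, 0]) cube([2451, 125, 3137]);


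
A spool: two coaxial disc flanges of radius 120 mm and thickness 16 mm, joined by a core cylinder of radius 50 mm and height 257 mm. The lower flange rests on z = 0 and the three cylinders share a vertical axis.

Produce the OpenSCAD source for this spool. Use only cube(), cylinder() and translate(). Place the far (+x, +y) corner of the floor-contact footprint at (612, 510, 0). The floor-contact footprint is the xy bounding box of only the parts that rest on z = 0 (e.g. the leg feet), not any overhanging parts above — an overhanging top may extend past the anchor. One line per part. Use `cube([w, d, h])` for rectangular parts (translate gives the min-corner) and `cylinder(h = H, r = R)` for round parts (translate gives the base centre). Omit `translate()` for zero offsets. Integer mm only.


translate([492, 390, 0]) cylinder(h = 16, r = 120);
translate([492, 390, 16]) cylinder(h = 257, r = 50);
translate([492, 390, 273]) cylinder(h = 16, r = 120);


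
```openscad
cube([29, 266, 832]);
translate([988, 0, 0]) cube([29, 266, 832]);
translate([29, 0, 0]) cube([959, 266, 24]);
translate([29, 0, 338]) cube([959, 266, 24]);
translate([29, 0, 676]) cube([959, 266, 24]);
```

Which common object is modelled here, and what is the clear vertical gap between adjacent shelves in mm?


A bookshelf. The clear shelf gap is 314 mm.

Two tall side panels with 3 horizontal boards between them — a bookshelf. The first two shelf undersides are at z = 0 and z = 338; with shelf thickness 24, the clear gap is 338 − 0 − 24 = 314 mm.


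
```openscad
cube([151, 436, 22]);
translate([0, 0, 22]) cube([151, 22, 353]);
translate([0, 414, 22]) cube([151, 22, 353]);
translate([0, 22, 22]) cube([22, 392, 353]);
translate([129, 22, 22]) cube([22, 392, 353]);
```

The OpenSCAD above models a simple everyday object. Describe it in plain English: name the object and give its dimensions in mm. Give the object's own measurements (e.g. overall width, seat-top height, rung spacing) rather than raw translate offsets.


An open-topped rectangular box: outside dimensions 151×436×375 mm, with a uniform wall and base thickness of 22 mm. The base is a full 151×436 slab on the floor; four walls sit on top of the base. The front and back walls (the −y and +y sides) span the full width; the two side walls fit between them.


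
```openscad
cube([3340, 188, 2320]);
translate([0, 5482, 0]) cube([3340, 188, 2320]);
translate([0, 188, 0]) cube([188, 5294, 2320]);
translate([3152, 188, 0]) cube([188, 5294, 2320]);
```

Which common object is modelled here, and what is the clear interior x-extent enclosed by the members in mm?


A house (or room) frame. The interior width is 2964 mm.

Four 2320 mm walls enclosing a rectangle with no floor or roof — a room or house frame. Outside width is 3340 mm and wall thickness is 188 mm, so the interior width is 3340 − 2 × 188 = 2964 mm.


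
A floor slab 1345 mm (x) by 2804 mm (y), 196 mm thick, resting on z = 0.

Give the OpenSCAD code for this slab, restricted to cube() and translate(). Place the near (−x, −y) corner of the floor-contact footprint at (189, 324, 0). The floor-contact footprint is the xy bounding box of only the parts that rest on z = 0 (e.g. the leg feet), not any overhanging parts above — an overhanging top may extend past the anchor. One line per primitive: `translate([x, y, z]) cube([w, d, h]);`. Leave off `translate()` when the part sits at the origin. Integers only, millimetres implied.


translate([189, 324, 0]) cube([1345, 2804, 196]);


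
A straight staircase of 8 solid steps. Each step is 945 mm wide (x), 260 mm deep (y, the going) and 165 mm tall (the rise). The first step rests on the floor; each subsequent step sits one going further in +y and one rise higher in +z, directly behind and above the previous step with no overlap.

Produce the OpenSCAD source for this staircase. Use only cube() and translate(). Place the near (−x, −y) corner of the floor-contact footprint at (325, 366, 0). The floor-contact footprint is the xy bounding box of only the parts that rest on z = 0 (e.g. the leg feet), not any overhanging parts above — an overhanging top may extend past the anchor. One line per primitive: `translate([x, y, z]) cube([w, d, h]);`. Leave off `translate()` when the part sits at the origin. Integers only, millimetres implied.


translate([325, 366, 0]) cube([945, 260, 165]);
translate([325, 626, 165]) cube([945, 260, 165]);
translate([325, 886, 330]) cube([945, 260, 165]);
translate([325, 1146, 495]) cube([945, 260, 165]);
translate([325, 1406, 660]) cube([945, 260, 165]);
translate([325, 1666, 825]) cube([945, 260, 165]);
translate([325, 1926, 990]) cube([945, 260, 165]);
translate([325, 2186, 1155]) cube([945, 260, 165]);


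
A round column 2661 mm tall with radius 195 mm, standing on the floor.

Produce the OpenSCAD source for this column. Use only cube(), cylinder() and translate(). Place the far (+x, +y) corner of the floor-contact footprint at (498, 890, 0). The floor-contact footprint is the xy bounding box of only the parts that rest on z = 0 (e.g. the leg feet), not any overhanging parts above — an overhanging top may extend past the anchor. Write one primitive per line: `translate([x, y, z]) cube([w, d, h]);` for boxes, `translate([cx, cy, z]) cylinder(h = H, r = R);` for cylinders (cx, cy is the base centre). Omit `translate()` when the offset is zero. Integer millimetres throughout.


translate([303, 695, 0]) cylinder(h = 2661, r = 195);


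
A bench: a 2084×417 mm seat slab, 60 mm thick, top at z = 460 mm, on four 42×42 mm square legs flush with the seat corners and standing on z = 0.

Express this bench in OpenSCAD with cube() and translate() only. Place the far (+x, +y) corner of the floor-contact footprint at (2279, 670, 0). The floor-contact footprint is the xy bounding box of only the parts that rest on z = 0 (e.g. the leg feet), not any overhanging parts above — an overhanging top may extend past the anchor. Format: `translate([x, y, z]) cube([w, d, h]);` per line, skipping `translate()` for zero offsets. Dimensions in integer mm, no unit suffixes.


translate([195, 253, 400]) cube([2084, 417, 60]);
translate([195, 253, 0]) cube([42, 42, 400]);
translate([195, 628, 0]) cube([42, 42, 400]);
translate([2237, 253, 0]) cube([42, 42, 400]);
translate([2237, 628, 0]) cube([42, 42, 400]);


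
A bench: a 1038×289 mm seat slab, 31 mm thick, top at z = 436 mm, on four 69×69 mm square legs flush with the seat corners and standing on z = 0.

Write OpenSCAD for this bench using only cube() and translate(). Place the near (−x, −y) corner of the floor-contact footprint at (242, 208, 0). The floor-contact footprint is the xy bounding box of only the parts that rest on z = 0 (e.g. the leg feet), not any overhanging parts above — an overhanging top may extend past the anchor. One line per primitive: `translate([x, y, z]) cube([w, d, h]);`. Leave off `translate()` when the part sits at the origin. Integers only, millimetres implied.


translate([242, 208, 405]) cube([1038, 289, 31]);
translate([242, 208, 0]) cube([69, 69, 405]);
translate([242, 428, 0]) cube([69, 69, 405]);
translate([1211, 208, 0]) cube([69, 69, 405]);
translate([1211, 428, 0]) cube([69, 69, 405]);


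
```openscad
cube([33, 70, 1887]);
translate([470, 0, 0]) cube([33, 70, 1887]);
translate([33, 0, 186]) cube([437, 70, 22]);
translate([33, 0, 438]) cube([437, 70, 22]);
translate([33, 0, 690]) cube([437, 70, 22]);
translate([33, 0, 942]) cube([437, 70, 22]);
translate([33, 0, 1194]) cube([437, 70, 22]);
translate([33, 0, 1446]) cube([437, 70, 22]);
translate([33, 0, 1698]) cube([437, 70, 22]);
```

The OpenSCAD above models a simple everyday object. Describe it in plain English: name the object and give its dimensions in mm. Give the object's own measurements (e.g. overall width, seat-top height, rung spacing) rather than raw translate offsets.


A straight ladder. Two 33×70 mm vertical rails, 1887 mm tall, stand 503 mm apart (outside-to-outside) with their front faces coplanar on the −y side. 7 rungs, each 70 mm deep and 22 mm tall, span between the inner faces of the rails, front faces flush with the rails. The lowest rung's underside is at z = 186 mm and rungs are spaced 252 mm apart (underside to underside).


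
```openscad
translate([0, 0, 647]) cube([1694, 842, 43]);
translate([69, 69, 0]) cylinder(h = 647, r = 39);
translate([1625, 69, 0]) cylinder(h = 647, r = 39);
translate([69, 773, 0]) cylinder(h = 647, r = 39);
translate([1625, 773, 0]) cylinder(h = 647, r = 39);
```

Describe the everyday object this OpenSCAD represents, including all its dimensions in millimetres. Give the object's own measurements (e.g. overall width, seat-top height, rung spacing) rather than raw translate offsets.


A table: top 1694 mm (x) × 842 mm (y), 43 mm thick, upper face at z = 690 mm, on four round legs of 78 mm diameter, each leg's bounding box inset 30 mm from the nearest pair of top edges from z = 0 to the bottom of the top.


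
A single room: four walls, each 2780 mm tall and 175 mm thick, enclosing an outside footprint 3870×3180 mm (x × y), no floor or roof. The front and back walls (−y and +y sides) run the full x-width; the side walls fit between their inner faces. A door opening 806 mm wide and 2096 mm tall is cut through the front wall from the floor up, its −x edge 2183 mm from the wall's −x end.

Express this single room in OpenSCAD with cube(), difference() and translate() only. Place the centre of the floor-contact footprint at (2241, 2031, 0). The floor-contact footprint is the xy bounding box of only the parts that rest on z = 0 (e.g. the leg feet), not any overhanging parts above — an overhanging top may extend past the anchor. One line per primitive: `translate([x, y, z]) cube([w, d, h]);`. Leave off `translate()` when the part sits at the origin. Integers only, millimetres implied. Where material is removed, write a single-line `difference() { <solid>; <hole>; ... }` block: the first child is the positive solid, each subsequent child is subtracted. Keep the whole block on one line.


difference() { translate([306, 441, 0]) cube([3870, 175, 2780]); translate([2489, 441, 0]) cube([806, 175, 2096]); }
translate([306, 3446, 0]) cube([3870, 175, 2780]);
translate([306, 616, 0]) cube([175, 2830, 2780]);
translate([4001, 616, 0]) cube([175, 2830, 2780]);


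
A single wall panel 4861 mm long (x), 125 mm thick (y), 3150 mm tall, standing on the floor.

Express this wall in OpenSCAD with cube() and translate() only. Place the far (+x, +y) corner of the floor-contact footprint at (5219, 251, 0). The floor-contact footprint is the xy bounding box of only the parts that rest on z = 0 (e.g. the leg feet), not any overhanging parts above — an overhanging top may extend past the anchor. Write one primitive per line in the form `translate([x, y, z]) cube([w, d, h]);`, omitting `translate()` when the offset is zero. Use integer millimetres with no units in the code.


translate([358, 126, 0]) cube([4861, 125, 3150]);


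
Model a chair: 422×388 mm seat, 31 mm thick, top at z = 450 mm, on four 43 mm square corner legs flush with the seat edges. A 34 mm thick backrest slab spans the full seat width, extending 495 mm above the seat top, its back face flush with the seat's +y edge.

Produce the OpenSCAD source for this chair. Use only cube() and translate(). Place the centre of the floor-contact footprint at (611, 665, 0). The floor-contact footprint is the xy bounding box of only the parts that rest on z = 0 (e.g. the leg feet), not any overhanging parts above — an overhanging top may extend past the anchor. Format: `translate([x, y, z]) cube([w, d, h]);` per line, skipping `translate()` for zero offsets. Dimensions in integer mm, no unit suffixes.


translate([400, 471, 419]) cube([422, 388, 31]);
translate([400, 471, 0]) cube([43, 43, 419]);
translate([779, 471, 0]) cube([43, 43, 419]);
translate([400, 816, 0]) cube([43, 43, 419]);
translate([779, 816, 0]) cube([43, 43, 419]);
translate([400, 825, 450]) cube([422, 34, 495]);


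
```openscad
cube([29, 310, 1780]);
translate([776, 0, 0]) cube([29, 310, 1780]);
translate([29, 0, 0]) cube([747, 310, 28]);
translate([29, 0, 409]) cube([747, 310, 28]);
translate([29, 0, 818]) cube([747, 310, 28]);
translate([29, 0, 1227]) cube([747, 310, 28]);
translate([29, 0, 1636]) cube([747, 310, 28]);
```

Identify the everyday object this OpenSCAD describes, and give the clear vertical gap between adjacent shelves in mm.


A bookshelf. The clear shelf gap is 381 mm.

Two tall side panels with 5 horizontal boards between them — a bookshelf. The first two shelf undersides are at z = 0 and z = 409; with shelf thickness 28, the clear gap is 409 − 0 − 28 = 381 mm.


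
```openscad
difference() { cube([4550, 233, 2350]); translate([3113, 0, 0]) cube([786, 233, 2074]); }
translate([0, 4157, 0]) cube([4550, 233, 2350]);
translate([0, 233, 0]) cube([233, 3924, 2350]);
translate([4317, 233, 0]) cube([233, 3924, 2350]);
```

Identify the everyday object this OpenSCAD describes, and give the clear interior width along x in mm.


A single room. The interior width is 4084 mm.

Four walls enclosing a rectangle with a door in the front wall — a room. Outside width 4550 minus two 233 mm walls gives 4084 mm.


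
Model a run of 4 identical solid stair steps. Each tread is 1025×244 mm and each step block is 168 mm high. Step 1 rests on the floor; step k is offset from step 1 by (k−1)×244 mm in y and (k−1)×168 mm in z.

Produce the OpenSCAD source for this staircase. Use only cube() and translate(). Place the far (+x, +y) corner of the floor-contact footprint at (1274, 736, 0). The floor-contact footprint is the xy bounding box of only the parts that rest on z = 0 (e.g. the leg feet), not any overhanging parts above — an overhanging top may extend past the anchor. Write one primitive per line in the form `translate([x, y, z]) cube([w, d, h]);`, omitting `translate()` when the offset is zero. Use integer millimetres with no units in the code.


translate([249, 492, 0]) cube([1025, 244, 168]);
translate([249, 736, 168]) cube([1025, 244, 168]);
translate([249, 980, 336]) cube([1025, 244, 168]);
translate([249, 1224, 504]) cube([1025, 244, 168]);


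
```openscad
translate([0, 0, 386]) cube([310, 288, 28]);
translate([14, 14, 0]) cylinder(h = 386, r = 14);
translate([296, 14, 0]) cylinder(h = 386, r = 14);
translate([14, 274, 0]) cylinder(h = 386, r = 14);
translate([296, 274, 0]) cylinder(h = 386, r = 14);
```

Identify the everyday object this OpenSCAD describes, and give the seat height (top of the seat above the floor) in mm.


A stool. The seat height is 414 mm.

A 310×288×28 slab at z = 386 on four corner cylinders — a stool. The seat top is 386 + 28 = 414 mm.


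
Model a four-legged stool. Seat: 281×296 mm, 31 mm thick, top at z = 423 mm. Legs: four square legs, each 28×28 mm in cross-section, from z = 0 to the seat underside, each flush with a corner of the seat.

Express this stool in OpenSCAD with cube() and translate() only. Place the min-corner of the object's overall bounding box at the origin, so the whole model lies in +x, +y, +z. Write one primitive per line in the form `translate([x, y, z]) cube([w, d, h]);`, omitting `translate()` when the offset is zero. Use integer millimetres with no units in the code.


translate([0, 0, 392]) cube([281, 296, 31]);
cube([28, 28, 392]);
translate([253, 0, 0]) cube([28, 28, 392]);
translate([0, 268, 0]) cube([28, 28, 392]);
translate([253, 268, 0]) cube([28, 28, 392]);


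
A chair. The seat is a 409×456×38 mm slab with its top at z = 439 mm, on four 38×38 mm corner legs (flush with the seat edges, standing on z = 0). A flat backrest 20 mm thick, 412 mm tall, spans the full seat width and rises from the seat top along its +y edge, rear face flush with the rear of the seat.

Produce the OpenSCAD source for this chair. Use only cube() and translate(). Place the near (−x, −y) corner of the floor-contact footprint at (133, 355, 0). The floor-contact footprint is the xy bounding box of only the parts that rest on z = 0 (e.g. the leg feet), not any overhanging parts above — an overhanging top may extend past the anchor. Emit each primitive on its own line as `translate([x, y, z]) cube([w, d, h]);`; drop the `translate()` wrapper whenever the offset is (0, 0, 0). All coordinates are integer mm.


translate([133, 355, 401]) cube([409, 456, 38]);
translate([133, 355, 0]) cube([38, 38, 401]);
translate([504, 355, 0]) cube([38, 38, 401]);
translate([133, 773, 0]) cube([38, 38, 401]);
translate([504, 773, 0]) cube([38, 38, 401]);
translate([133, 791, 439]) cube([409, 20, 412]);


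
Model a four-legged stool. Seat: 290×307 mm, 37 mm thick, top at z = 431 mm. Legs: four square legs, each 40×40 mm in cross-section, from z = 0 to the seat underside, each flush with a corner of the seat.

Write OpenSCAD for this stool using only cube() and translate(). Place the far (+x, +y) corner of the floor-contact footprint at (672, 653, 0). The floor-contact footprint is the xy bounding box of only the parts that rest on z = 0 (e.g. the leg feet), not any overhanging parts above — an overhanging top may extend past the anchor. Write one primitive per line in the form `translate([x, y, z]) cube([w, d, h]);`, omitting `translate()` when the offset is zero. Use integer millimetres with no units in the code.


// leg_h = 431 - 37 = 394
translate([382, 346, 394]) cube([290, 307, 37]);
translate([382, 346, 0]) cube([40, 40, 394]);
translate([632, 346, 0]) cube([40, 40, 394]);
translate([382, 613, 0]) cube([40, 40, 394]);
translate([632, 613, 0]) cube([40, 40, 394]);


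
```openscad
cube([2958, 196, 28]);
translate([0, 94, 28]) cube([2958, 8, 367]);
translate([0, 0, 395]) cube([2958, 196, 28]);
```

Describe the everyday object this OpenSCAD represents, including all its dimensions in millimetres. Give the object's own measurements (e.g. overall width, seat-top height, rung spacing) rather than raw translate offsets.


An I-beam lying along x, 2958 mm long. Overall section height 423 mm. Two flanges 196 mm wide (y) and 28 mm thick, one on the floor and one at the top; a web 8 mm thick runs between them, centred on the flange width.


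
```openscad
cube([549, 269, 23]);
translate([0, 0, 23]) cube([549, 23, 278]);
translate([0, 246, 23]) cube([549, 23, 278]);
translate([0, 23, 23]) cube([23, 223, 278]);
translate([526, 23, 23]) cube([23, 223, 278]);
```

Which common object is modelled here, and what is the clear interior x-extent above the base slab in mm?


An open box. The internal width is 503 mm.

A 549×269 base slab with four walls standing on it — an open box. The base is 549 mm wide and the walls are 23 mm thick, so the internal width is 549 − 2 × 23 = 503 mm.


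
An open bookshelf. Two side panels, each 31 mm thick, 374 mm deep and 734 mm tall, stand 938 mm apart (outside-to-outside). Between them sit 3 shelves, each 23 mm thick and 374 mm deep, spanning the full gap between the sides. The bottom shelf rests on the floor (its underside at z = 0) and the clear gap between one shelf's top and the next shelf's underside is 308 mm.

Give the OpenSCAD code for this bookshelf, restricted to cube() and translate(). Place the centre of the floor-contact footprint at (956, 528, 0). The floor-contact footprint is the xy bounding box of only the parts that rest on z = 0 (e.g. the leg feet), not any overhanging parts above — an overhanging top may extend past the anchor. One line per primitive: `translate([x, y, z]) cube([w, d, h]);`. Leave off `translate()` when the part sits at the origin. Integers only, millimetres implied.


translate([487, 341, 0]) cube([31, 374, 734]);
translate([1394, 341, 0]) cube([31, 374, 734]);
translate([518, 341, 0]) cube([876, 374, 23]);
translate([518, 341, 331]) cube([876, 374, 23]);
translate([518, 341, 662]) cube([876, 374, 23]);


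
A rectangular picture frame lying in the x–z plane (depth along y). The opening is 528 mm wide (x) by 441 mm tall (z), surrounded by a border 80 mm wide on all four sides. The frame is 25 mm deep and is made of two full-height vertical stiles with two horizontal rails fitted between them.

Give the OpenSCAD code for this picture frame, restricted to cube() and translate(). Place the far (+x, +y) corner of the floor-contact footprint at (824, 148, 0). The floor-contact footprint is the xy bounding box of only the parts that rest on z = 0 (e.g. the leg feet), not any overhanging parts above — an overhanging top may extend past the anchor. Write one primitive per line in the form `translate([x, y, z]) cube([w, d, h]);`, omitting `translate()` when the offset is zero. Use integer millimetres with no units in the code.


translate([136, 123, 0]) cube([80, 25, 601]);
translate([744, 123, 0]) cube([80, 25, 601]);
translate([216, 123, 0]) cube([528, 25, 80]);
translate([216, 123, 521]) cube([528, 25, 80]);


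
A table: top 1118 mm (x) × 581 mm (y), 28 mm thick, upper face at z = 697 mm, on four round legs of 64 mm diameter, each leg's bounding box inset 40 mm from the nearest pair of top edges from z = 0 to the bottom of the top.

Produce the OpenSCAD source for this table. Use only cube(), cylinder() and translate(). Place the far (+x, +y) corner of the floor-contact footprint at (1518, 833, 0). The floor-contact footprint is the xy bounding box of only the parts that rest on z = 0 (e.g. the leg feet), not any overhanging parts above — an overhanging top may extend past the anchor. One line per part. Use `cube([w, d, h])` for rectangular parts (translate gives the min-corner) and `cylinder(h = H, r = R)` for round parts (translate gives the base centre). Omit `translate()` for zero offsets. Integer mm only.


// leg_h = 697 - 28 = 669
translate([440, 292, 669]) cube([1118, 581, 28]);
translate([512, 364, 0]) cylinder(h = 669, r = 32);
translate([1486, 364, 0]) cylinder(h = 669, r = 32);
translate([512, 801, 0]) cylinder(h = 669, r = 32);
translate([1486, 801, 0]) cylinder(h = 669, r = 32);


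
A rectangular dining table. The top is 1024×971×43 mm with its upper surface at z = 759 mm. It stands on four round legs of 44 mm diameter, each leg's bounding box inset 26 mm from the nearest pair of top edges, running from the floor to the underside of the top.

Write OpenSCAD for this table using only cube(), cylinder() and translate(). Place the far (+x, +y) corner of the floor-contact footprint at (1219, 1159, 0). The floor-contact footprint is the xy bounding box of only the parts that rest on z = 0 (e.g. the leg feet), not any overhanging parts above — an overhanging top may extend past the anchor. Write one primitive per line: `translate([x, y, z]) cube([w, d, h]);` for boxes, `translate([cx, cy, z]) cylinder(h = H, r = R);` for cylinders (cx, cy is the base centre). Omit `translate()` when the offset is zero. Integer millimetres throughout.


// leg_h = 759 - 43 = 716
translate([221, 214, 716]) cube([1024, 971, 43]);
translate([269, 262, 0]) cylinder(h = 716, r = 22);
translate([1197, 262, 0]) cylinder(h = 716, r = 22);
translate([269, 1137, 0]) cylinder(h = 716, r = 22);
translate([1197, 1137, 0]) cylinder(h = 716, r = 22);


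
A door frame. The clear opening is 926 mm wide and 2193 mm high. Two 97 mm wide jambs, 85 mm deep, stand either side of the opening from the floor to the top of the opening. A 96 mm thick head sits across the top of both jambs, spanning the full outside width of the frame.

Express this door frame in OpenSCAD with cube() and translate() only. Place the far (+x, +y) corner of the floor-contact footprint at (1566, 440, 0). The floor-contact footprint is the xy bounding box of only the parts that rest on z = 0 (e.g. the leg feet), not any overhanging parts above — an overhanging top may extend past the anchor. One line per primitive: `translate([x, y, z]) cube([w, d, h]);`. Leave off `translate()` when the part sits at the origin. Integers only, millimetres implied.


translate([446, 355, 0]) cube([97, 85, 2193]);
translate([1469, 355, 0]) cube([97, 85, 2193]);
translate([446, 355, 2193]) cube([1120, 85, 96]);


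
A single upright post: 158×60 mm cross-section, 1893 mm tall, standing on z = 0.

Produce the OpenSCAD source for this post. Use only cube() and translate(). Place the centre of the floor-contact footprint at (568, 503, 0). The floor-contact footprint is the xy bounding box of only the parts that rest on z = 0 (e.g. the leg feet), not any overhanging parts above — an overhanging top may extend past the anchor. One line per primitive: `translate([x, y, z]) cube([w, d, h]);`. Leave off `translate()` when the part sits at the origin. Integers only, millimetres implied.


translate([489, 473, 0]) cube([158, 60, 1893]);


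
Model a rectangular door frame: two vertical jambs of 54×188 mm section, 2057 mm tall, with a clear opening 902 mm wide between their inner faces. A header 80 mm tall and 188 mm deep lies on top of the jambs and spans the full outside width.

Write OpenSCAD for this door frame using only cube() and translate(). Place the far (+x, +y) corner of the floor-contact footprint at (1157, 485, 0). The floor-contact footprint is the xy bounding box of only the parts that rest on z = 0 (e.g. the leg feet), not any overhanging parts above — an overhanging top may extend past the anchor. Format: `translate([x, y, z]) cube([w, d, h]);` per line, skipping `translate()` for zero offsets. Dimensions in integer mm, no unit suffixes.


translate([147, 297, 0]) cube([54, 188, 2057]);
translate([1103, 297, 0]) cube([54, 188, 2057]);
translate([147, 297, 2057]) cube([1010, 188, 80]);


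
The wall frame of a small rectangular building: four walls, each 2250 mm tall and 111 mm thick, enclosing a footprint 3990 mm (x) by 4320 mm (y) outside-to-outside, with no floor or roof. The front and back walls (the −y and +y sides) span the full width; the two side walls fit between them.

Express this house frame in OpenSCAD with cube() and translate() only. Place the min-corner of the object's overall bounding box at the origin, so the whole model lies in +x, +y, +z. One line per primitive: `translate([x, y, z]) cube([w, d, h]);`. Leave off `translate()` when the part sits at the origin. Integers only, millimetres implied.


cube([3990, 111, 2250]);
translate([0, 4209, 0]) cube([3990, 111, 2250]);
translate([0, 111, 0]) cube([111, 4098, 2250]);
translate([3879, 111, 0]) cube([111, 4098, 2250]);


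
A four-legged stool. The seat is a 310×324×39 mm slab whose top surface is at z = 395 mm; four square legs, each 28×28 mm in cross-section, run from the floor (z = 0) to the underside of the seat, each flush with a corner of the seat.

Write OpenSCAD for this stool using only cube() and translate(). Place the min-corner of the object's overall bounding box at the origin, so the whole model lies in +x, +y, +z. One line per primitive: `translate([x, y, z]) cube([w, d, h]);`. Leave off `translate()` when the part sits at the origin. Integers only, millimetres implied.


translate([0, 0, 356]) cube([310, 324, 39]);
cube([28, 28, 356]);
translate([282, 0, 0]) cube([28, 28, 356]);
translate([0, 296, 0]) cube([28, 28, 356]);
translate([282, 296, 0]) cube([28, 28, 356]);
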